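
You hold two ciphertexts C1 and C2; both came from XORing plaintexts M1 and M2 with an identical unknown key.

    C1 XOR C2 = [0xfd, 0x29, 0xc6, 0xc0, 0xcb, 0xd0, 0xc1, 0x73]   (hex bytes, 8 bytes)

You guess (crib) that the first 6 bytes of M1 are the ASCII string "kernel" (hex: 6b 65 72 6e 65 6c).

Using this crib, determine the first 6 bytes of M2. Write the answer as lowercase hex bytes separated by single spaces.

96 4c b4 ae ae bc

Since C1 ⊕ C2 = M1 ⊕ M2, XORing with the guessed M1 bytes yields the corresponding M2 bytes: M2 = (C1 ⊕ C2) ⊕ M1.
fd ⊕ 6b = 96
29 ⊕ 65 = 4c
c6 ⊕ 72 = b4
c0 ⊕ 6e = ae
cb ⊕ 65 = ae
d0 ⊕ 6c = bc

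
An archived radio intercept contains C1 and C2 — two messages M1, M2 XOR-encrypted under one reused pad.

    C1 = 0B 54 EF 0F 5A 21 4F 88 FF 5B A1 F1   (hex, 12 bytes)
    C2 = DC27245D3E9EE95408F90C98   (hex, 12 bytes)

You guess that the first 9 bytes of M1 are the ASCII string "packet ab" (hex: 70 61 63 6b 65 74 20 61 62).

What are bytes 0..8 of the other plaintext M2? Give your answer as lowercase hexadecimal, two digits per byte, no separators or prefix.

First, C1 ⊕ C2 = (M1 ⊕ K) ⊕ (M2 ⊕ K) = M1 ⊕ M2, so the key drops out. Then M2 = (M1 ⊕ M2) ⊕ M1 over the first 9 bytes.
byte 0: (0b XOR dc) XOR 70 = d7 XOR 70 = a7
byte 1: (54 XOR 27) XOR 61 = 73 XOR 61 = 12
byte 2: (ef XOR 24) XOR 63 = cb XOR 63 = a8
byte 3: (0f XOR 5d) XOR 6b = 52 XOR 6b = 39
byte 4: (5a XOR 3e) XOR 65 = 64 XOR 65 = 01
byte 5: (21 XOR 9e) XOR 74 = bf XOR 74 = cb
byte 6: (4f XOR e9) XOR 20 = a6 XOR 20 = 86
byte 7: (88 XOR 54) XOR 61 = dc XOR 61 = bd
byte 8: (ff XOR 08) XOR 62 = f7 XOR 62 = 95

a712a83901cb86bd95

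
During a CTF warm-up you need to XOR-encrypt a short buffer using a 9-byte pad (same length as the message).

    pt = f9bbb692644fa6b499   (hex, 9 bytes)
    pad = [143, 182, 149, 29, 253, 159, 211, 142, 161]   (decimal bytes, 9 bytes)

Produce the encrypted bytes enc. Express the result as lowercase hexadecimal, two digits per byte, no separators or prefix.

760d238f99d0753a38

XOR is its own inverse, so applying the key byte-wise gives the result directly.
byte 0: f9 ^ 8f = 76
byte 1: bb ^ b6 = 0d
byte 2: b6 ^ 95 = 23
byte 3: 92 ^ 1d = 8f
byte 4: 64 ^ fd = 99
byte 5: 4f ^ 9f = d0
byte 6: a6 ^ d3 = 75
byte 7: b4 ^ 8e = 3a
byte 8: 99 ^ a1 = 38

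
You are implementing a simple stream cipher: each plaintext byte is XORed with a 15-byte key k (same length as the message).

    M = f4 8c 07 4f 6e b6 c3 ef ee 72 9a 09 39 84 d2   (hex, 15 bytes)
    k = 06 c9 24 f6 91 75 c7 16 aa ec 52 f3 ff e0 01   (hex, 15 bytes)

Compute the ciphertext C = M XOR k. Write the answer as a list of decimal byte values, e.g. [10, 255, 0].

[242, 69, 35, 185, 255, 195, 4, 249, 68, 158, 200, 250, 198, 100, 211]

XOR is its own inverse, so applying the key byte-wise gives the result directly.
244 XOR   6 = 242
140 XOR 201 =  69
  7 XOR  36 =  35
 79 XOR 246 = 185
110 XOR 145 = 255
182 XOR 117 = 195
195 XOR 199 =   4
239 XOR  22 = 249
238 XOR 170 =  68
114 XOR 236 = 158
154 XOR  82 = 200
  9 XOR 243 = 250
 57 XOR 255 = 198
132 XOR 224 = 100
210 XOR   1 = 211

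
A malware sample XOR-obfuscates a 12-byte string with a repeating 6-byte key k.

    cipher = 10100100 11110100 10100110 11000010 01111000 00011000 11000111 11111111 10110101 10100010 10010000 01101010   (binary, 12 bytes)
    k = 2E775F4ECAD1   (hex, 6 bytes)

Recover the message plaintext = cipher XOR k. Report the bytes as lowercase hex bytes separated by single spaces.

8a 83 f9 8c b2 c9 e9 88 ea ec 5a bb

The 6-byte key repeats, so the effective keystream is 2e 77 5f 4e ca d1 2e 77 5f 4e ca d1.
byte 0: a4 ⊕ 2e = 8a
byte 1: f4 ⊕ 77 = 83
byte 2: a6 ⊕ 5f = f9
byte 3: c2 ⊕ 4e = 8c
byte 4: 78 ⊕ ca = b2
byte 5: 18 ⊕ d1 = c9
byte 6: c7 ⊕ 2e = e9
byte 7: ff ⊕ 77 = 88
byte 8: b5 ⊕ 5f = ea
byte 9: a2 ⊕ 4e = ec
byte 10: 90 ⊕ ca = 5a
byte 11: 6a ⊕ d1 = bb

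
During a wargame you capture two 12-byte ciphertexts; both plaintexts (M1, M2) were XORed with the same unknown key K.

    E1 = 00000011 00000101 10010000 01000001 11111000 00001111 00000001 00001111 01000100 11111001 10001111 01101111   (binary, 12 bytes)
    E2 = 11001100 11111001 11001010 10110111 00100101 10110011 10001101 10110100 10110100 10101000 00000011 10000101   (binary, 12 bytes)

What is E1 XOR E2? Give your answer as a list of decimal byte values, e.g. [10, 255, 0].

[207, 252, 90, 246, 221, 188, 140, 187, 240, 81, 140, 234]

E1 ⊕ E2 = (M1 ⊕ K) ⊕ (M2 ⊕ K) = M1 ⊕ M2 — the shared key cancels under XOR.
byte 0:   3 XOR 204 = 207
byte 1:   5 XOR 249 = 252
byte 2: 144 XOR 202 =  90
byte 3:  65 XOR 183 = 246
byte 4: 248 XOR  37 = 221
byte 5:  15 XOR 179 = 188
byte 6:   1 XOR 141 = 140
byte 7:  15 XOR 180 = 187
byte 8:  68 XOR 180 = 240
byte 9: 249 XOR 168 =  81
byte 10: 143 XOR   3 = 140
byte 11: 111 XOR 133 = 234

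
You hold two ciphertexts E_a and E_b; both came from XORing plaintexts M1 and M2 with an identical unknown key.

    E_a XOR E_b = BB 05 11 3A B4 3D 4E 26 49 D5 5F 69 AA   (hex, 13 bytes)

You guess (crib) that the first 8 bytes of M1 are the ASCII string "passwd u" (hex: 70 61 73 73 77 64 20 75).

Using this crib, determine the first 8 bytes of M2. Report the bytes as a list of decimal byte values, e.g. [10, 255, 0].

Since E_a ⊕ E_b = M1 ⊕ M2, XORing with the guessed M1 bytes yields the corresponding M2 bytes: M2 = (E_a ⊕ E_b) ⊕ M1.
10111011 ⊕ 01110000 = 11001011
00000101 ⊕ 01100001 = 01100100
00010001 ⊕ 01110011 = 01100010
00111010 ⊕ 01110011 = 01001001
10110100 ⊕ 01110111 = 11000011
00111101 ⊕ 01100100 = 01011001
01001110 ⊕ 00100000 = 01101110
00100110 ⊕ 01110101 = 01010011

[203, 100, 98, 73, 195, 89, 110, 83]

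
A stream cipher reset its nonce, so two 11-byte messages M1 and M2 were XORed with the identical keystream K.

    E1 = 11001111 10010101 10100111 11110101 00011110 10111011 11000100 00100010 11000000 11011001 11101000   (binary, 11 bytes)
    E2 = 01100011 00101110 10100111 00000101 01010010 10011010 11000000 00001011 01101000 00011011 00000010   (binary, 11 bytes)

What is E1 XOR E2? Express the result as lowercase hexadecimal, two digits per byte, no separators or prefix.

acbb00f04c210429a8c2ea

E1 ⊕ E2 = (M1 ⊕ K) ⊕ (M2 ⊕ K) = M1 ⊕ M2 — the shared key cancels under XOR.
byte 0: 207 ⊕  99 = 172
byte 1: 149 ⊕  46 = 187
byte 2: 167 ⊕ 167 =   0
byte 3: 245 ⊕   5 = 240
byte 4:  30 ⊕  82 =  76
byte 5: 187 ⊕ 154 =  33
byte 6: 196 ⊕ 192 =   4
byte 7:  34 ⊕  11 =  41
byte 8: 192 ⊕ 104 = 168
byte 9: 217 ⊕  27 = 194
byte 10: 232 ⊕   2 = 234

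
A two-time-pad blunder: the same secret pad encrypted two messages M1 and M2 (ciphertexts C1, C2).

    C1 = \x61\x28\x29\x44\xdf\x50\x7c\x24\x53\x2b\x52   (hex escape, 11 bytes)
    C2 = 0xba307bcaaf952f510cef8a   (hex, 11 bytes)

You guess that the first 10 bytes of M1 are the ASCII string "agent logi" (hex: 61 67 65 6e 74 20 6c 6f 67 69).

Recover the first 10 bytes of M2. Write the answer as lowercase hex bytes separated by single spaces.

First, C1 ⊕ C2 = (M1 ⊕ K) ⊕ (M2 ⊕ K) = M1 ⊕ M2, so the key drops out. Then M2 = (M1 ⊕ M2) ⊕ M1 over the first 10 bytes.
byte 0: (61 ⊕ ba) ⊕ 61 = db ⊕ 61 = ba
byte 1: (28 ⊕ 30) ⊕ 67 = 18 ⊕ 67 = 7f
byte 2: (29 ⊕ 7b) ⊕ 65 = 52 ⊕ 65 = 37
byte 3: (44 ⊕ ca) ⊕ 6e = 8e ⊕ 6e = e0
byte 4: (df ⊕ af) ⊕ 74 = 70 ⊕ 74 = 04
byte 5: (50 ⊕ 95) ⊕ 20 = c5 ⊕ 20 = e5
byte 6: (7c ⊕ 2f) ⊕ 6c = 53 ⊕ 6c = 3f
byte 7: (24 ⊕ 51) ⊕ 6f = 75 ⊕ 6f = 1a
byte 8: (53 ⊕ 0c) ⊕ 67 = 5f ⊕ 67 = 38
byte 9: (2b ⊕ ef) ⊕ 69 = c4 ⊕ 69 = ad

ba 7f 37 e0 04 e5 3f 1a 38 ad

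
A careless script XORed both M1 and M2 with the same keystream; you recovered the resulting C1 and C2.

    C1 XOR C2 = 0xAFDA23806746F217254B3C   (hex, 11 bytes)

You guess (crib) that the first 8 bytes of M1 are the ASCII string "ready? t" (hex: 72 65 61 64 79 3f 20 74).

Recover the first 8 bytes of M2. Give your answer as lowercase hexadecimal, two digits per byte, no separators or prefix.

ddbf42e41e79d263

Since C1 ⊕ C2 = M1 ⊕ M2, XORing with the guessed M1 bytes yields the corresponding M2 bytes: M2 = (C1 ⊕ C2) ⊕ M1.
af XOR 72 = dd
da XOR 65 = bf
23 XOR 61 = 42
80 XOR 64 = e4
67 XOR 79 = 1e
46 XOR 3f = 79
f2 XOR 20 = d2
17 XOR 74 = 63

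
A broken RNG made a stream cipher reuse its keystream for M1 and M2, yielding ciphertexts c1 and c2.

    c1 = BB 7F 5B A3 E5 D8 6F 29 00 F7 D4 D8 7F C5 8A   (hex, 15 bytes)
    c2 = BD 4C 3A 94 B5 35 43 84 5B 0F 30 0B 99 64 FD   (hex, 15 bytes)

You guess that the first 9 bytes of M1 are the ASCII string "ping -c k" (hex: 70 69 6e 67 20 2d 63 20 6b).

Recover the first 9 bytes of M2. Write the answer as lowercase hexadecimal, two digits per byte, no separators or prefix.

765a0f5070c04f8d30

First, c1 ⊕ c2 = (M1 ⊕ K) ⊕ (M2 ⊕ K) = M1 ⊕ M2, so the key drops out. Then M2 = (M1 ⊕ M2) ⊕ M1 over the first 9 bytes.
byte 0: (bb ^ bd) ^ 70 = 06 ^ 70 = 76
byte 1: (7f ^ 4c) ^ 69 = 33 ^ 69 = 5a
byte 2: (5b ^ 3a) ^ 6e = 61 ^ 6e = 0f
byte 3: (a3 ^ 94) ^ 67 = 37 ^ 67 = 50
byte 4: (e5 ^ b5) ^ 20 = 50 ^ 20 = 70
byte 5: (d8 ^ 35) ^ 2d = ed ^ 2d = c0
byte 6: (6f ^ 43) ^ 63 = 2c ^ 63 = 4f
byte 7: (29 ^ 84) ^ 20 = ad ^ 20 = 8d
byte 8: (00 ^ 5b) ^ 6b = 5b ^ 6b = 30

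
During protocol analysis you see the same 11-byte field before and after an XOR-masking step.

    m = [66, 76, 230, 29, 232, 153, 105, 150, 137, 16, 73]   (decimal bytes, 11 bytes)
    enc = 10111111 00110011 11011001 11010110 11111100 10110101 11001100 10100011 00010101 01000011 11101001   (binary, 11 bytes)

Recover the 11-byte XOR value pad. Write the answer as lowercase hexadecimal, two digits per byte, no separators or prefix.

fd7f3fcb142ca5359c53a0

Since enc = m ⊕ pad, XORing both sides with m gives pad = m ⊕ enc.
01000010 XOR 10111111 = 11111101
01001100 XOR 00110011 = 01111111
11100110 XOR 11011001 = 00111111
00011101 XOR 11010110 = 11001011
11101000 XOR 11111100 = 00010100
10011001 XOR 10110101 = 00101100
01101001 XOR 11001100 = 10100101
10010110 XOR 10100011 = 00110101
10001001 XOR 00010101 = 10011100
00010000 XOR 01000011 = 01010011
01001001 XOR 11101001 = 10100000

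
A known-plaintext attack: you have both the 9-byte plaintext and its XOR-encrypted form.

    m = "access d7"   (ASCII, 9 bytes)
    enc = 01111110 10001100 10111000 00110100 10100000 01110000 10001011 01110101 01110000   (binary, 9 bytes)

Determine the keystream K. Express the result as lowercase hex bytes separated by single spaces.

1f ef db 51 d3 03 ab 11 47

Since enc = m ⊕ K, XORing both sides with m gives K = m ⊕ enc.
61 xor 7e = 1f
63 xor 8c = ef
63 xor b8 = db
65 xor 34 = 51
73 xor a0 = d3
73 xor 70 = 03
20 xor 8b = ab
64 xor 75 = 11
37 xor 70 = 47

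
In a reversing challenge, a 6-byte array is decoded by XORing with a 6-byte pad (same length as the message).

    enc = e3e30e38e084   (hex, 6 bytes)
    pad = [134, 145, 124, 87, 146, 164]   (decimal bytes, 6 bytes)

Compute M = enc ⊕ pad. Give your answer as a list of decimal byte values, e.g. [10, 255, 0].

XOR is its own inverse, so applying the key byte-wise gives the result directly.
11100011 xor 10000110 = 01100101
11100011 xor 10010001 = 01110010
00001110 xor 01111100 = 01110010
00111000 xor 01010111 = 01101111
11100000 xor 10010010 = 01110010
10000100 xor 10100100 = 00100000

[101, 114, 114, 111, 114, 32]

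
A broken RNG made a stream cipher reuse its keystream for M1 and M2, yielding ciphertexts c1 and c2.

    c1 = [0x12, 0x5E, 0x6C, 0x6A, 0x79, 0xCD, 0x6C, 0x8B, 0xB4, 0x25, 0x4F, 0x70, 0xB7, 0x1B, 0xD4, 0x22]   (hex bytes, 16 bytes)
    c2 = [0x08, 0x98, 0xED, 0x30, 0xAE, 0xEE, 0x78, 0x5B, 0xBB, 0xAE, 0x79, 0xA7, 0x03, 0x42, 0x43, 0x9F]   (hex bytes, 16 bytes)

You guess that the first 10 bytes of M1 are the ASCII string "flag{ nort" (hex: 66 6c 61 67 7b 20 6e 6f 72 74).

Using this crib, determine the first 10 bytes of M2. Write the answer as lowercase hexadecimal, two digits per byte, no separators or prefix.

7caae03dac037abf7dff

First, c1 ⊕ c2 = (M1 ⊕ K) ⊕ (M2 ⊕ K) = M1 ⊕ M2, so the key drops out. Then M2 = (M1 ⊕ M2) ⊕ M1 over the first 10 bytes.
byte 0: (12 XOR 08) XOR 66 = 1a XOR 66 = 7c
byte 1: (5e XOR 98) XOR 6c = c6 XOR 6c = aa
byte 2: (6c XOR ed) XOR 61 = 81 XOR 61 = e0
byte 3: (6a XOR 30) XOR 67 = 5a XOR 67 = 3d
byte 4: (79 XOR ae) XOR 7b = d7 XOR 7b = ac
byte 5: (cd XOR ee) XOR 20 = 23 XOR 20 = 03
byte 6: (6c XOR 78) XOR 6e = 14 XOR 6e = 7a
byte 7: (8b XOR 5b) XOR 6f = d0 XOR 6f = bf
byte 8: (b4 XOR bb) XOR 72 = 0f XOR 72 = 7d
byte 9: (25 XOR ae) XOR 74 = 8b XOR 74 = ff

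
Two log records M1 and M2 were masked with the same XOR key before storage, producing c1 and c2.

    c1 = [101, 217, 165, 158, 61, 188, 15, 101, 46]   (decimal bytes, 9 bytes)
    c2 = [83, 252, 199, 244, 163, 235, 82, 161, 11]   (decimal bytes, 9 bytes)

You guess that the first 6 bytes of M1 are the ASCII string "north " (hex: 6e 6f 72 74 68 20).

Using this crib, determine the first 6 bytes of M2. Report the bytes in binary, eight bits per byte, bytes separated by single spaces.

First, c1 ⊕ c2 = (M1 ⊕ K) ⊕ (M2 ⊕ K) = M1 ⊕ M2, so the key drops out. Then M2 = (M1 ⊕ M2) ⊕ M1 over the first 6 bytes.
byte 0: (65 ^ 53) ^ 6e = 36 ^ 6e = 58
byte 1: (d9 ^ fc) ^ 6f = 25 ^ 6f = 4a
byte 2: (a5 ^ c7) ^ 72 = 62 ^ 72 = 10
byte 3: (9e ^ f4) ^ 74 = 6a ^ 74 = 1e
byte 4: (3d ^ a3) ^ 68 = 9e ^ 68 = f6
byte 5: (bc ^ eb) ^ 20 = 57 ^ 20 = 77

01011000 01001010 00010000 00011110 11110110 01110111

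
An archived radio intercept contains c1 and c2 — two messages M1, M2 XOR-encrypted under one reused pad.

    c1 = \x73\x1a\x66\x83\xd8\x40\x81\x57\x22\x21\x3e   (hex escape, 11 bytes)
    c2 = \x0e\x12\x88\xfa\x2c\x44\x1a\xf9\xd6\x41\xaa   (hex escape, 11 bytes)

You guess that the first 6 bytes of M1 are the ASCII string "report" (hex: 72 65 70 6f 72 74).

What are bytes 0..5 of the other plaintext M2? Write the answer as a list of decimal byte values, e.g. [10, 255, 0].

[15, 109, 158, 22, 134, 112]

First, c1 ⊕ c2 = (M1 ⊕ K) ⊕ (M2 ⊕ K) = M1 ⊕ M2, so the key drops out. Then M2 = (M1 ⊕ M2) ⊕ M1 over the first 6 bytes.
byte 0: (73 xor 0e) xor 72 = 7d xor 72 = 0f
byte 1: (1a xor 12) xor 65 = 08 xor 65 = 6d
byte 2: (66 xor 88) xor 70 = ee xor 70 = 9e
byte 3: (83 xor fa) xor 6f = 79 xor 6f = 16
byte 4: (d8 xor 2c) xor 72 = f4 xor 72 = 86
byte 5: (40 xor 44) xor 74 = 04 xor 74 = 70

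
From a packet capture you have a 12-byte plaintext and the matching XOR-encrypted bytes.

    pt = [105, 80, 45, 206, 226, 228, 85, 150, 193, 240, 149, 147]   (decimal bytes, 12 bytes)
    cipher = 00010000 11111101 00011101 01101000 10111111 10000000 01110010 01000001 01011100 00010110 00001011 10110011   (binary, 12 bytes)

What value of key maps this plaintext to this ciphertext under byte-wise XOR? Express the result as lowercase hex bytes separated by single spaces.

79 ad 30 a6 5d 64 27 d7 9d e6 9e 20

Since cipher = pt ⊕ key, XORing both sides with pt gives key = pt ⊕ cipher.
69 xor 10 = 79
50 xor fd = ad
2d xor 1d = 30
ce xor 68 = a6
e2 xor bf = 5d
e4 xor 80 = 64
55 xor 72 = 27
96 xor 41 = d7
c1 xor 5c = 9d
f0 xor 16 = e6
95 xor 0b = 9e
93 xor b3 = 20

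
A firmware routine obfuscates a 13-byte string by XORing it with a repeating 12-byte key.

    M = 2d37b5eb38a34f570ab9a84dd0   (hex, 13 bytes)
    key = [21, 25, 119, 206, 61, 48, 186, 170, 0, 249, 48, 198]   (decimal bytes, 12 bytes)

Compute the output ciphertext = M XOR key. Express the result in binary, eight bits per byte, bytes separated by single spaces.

00111000 00101110 11000010 00100101 00000101 10010011 11110101 11111101 00001010 01000000 10011000 10001011 11000101

The 12-byte key repeats, so the effective keystream is 15 19 77 ce 3d 30 ba aa 00 f9 30 c6 15.
byte 0: 2d XOR 15 = 38
byte 1: 37 XOR 19 = 2e
byte 2: b5 XOR 77 = c2
byte 3: eb XOR ce = 25
byte 4: 38 XOR 3d = 05
byte 5: a3 XOR 30 = 93
byte 6: 4f XOR ba = f5
byte 7: 57 XOR aa = fd
byte 8: 0a XOR 00 = 0a
byte 9: b9 XOR f9 = 40
byte 10: a8 XOR 30 = 98
byte 11: 4d XOR c6 = 8b
byte 12: d0 XOR 15 = c5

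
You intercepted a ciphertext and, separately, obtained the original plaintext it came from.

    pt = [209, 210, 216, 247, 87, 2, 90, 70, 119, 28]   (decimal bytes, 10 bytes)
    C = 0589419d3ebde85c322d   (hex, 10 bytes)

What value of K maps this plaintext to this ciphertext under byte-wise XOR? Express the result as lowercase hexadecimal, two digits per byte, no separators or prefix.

Since C = pt ⊕ K, XORing both sides with pt gives K = pt ⊕ C.
d1 ^ 05 = d4
d2 ^ 89 = 5b
d8 ^ 41 = 99
f7 ^ 9d = 6a
57 ^ 3e = 69
02 ^ bd = bf
5a ^ e8 = b2
46 ^ 5c = 1a
77 ^ 32 = 45
1c ^ 2d = 31

d45b996a69bfb21a4531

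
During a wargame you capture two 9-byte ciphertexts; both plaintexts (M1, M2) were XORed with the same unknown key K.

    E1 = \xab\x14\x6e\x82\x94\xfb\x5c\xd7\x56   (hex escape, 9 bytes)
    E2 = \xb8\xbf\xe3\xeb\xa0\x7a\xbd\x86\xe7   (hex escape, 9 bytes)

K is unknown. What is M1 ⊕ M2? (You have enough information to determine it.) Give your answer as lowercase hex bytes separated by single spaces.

E1 ⊕ E2 = (M1 ⊕ K) ⊕ (M2 ⊕ K) = M1 ⊕ M2 — the shared key cancels under XOR.
ab ^ b8 = 13
14 ^ bf = ab
6e ^ e3 = 8d
82 ^ eb = 69
94 ^ a0 = 34
fb ^ 7a = 81
5c ^ bd = e1
d7 ^ 86 = 51
56 ^ e7 = b1

13 ab 8d 69 34 81 e1 51 b1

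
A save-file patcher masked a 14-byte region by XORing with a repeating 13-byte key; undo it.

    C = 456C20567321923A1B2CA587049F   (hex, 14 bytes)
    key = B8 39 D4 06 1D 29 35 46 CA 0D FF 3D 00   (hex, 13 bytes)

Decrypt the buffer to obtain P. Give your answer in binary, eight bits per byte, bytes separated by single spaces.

The 13-byte key repeats, so the effective keystream is b8 39 d4 06 1d 29 35 46 ca 0d ff 3d 00 b8.
byte 0: 45 xor b8 = fd
byte 1: 6c xor 39 = 55
byte 2: 20 xor d4 = f4
byte 3: 56 xor 06 = 50
byte 4: 73 xor 1d = 6e
byte 5: 21 xor 29 = 08
byte 6: 92 xor 35 = a7
byte 7: 3a xor 46 = 7c
byte 8: 1b xor ca = d1
byte 9: 2c xor 0d = 21
byte 10: a5 xor ff = 5a
byte 11: 87 xor 3d = ba
byte 12: 04 xor 00 = 04
byte 13: 9f xor b8 = 27

11111101 01010101 11110100 01010000 01101110 00001000 10100111 01111100 11010001 00100001 01011010 10111010 00000100 00100111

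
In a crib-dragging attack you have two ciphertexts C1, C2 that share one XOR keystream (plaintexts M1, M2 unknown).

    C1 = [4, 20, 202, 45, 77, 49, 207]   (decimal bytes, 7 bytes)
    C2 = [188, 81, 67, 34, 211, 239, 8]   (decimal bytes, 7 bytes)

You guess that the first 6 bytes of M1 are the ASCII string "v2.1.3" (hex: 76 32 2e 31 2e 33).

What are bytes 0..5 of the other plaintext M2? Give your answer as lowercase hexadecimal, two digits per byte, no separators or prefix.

First, C1 ⊕ C2 = (M1 ⊕ K) ⊕ (M2 ⊕ K) = M1 ⊕ M2, so the key drops out. Then M2 = (M1 ⊕ M2) ⊕ M1 over the first 6 bytes.
byte 0: (04 ⊕ bc) ⊕ 76 = b8 ⊕ 76 = ce
byte 1: (14 ⊕ 51) ⊕ 32 = 45 ⊕ 32 = 77
byte 2: (ca ⊕ 43) ⊕ 2e = 89 ⊕ 2e = a7
byte 3: (2d ⊕ 22) ⊕ 31 = 0f ⊕ 31 = 3e
byte 4: (4d ⊕ d3) ⊕ 2e = 9e ⊕ 2e = b0
byte 5: (31 ⊕ ef) ⊕ 33 = de ⊕ 33 = ed

ce77a73eb0ed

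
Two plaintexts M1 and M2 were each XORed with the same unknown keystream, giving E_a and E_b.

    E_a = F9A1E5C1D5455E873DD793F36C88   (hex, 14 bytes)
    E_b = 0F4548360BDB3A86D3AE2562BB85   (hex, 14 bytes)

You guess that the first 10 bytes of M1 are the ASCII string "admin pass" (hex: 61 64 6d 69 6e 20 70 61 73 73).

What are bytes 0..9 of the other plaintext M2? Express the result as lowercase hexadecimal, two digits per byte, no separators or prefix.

9780c09eb0be14609d0a

First, E_a ⊕ E_b = (M1 ⊕ K) ⊕ (M2 ⊕ K) = M1 ⊕ M2, so the key drops out. Then M2 = (M1 ⊕ M2) ⊕ M1 over the first 10 bytes.
byte 0: (f9 ^ 0f) ^ 61 = f6 ^ 61 = 97
byte 1: (a1 ^ 45) ^ 64 = e4 ^ 64 = 80
byte 2: (e5 ^ 48) ^ 6d = ad ^ 6d = c0
byte 3: (c1 ^ 36) ^ 69 = f7 ^ 69 = 9e
byte 4: (d5 ^ 0b) ^ 6e = de ^ 6e = b0
byte 5: (45 ^ db) ^ 20 = 9e ^ 20 = be
byte 6: (5e ^ 3a) ^ 70 = 64 ^ 70 = 14
byte 7: (87 ^ 86) ^ 61 = 01 ^ 61 = 60
byte 8: (3d ^ d3) ^ 73 = ee ^ 73 = 9d
byte 9: (d7 ^ ae) ^ 73 = 79 ^ 73 = 0a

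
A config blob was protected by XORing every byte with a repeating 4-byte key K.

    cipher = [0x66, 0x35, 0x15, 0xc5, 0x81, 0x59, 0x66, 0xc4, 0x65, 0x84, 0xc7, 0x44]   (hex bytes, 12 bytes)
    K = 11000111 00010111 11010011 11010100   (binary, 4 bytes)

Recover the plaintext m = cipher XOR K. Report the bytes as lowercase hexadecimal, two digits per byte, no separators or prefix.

The 4-byte key repeats, so the effective keystream is c7 17 d3 d4 c7 17 d3 d4 c7 17 d3 d4.
byte 0: 102 XOR 199 = 161
byte 1:  53 XOR  23 =  34
byte 2:  21 XOR 211 = 198
byte 3: 197 XOR 212 =  17
byte 4: 129 XOR 199 =  70
byte 5:  89 XOR  23 =  78
byte 6: 102 XOR 211 = 181
byte 7: 196 XOR 212 =  16
byte 8: 101 XOR 199 = 162
byte 9: 132 XOR  23 = 147
byte 10: 199 XOR 211 =  20
byte 11:  68 XOR 212 = 144

a122c611464eb510a2931490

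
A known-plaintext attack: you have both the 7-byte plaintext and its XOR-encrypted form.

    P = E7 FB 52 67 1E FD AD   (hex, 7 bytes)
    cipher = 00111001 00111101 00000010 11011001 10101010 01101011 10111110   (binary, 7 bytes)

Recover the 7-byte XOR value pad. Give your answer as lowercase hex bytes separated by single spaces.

de c6 50 be b4 96 13

Since cipher = P ⊕ pad, XORing both sides with P gives pad = P ⊕ cipher.
byte 0: e7 ^ 39 = de
byte 1: fb ^ 3d = c6
byte 2: 52 ^ 02 = 50
byte 3: 67 ^ d9 = be
byte 4: 1e ^ aa = b4
byte 5: fd ^ 6b = 96
byte 6: ad ^ be = 13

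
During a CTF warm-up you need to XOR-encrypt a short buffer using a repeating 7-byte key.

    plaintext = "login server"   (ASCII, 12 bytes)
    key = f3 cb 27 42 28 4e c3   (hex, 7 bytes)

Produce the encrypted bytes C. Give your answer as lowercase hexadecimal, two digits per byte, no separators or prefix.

9fa4402b466eb096b951275a

The 7-byte key repeats, so the effective keystream is f3 cb 27 42 28 4e c3 f3 cb 27 42 28.
byte 0: 6c ⊕ f3 = 9f
byte 1: 6f ⊕ cb = a4
byte 2: 67 ⊕ 27 = 40
byte 3: 69 ⊕ 42 = 2b
byte 4: 6e ⊕ 28 = 46
byte 5: 20 ⊕ 4e = 6e
byte 6: 73 ⊕ c3 = b0
byte 7: 65 ⊕ f3 = 96
byte 8: 72 ⊕ cb = b9
byte 9: 76 ⊕ 27 = 51
byte 10: 65 ⊕ 42 = 27
byte 11: 72 ⊕ 28 = 5a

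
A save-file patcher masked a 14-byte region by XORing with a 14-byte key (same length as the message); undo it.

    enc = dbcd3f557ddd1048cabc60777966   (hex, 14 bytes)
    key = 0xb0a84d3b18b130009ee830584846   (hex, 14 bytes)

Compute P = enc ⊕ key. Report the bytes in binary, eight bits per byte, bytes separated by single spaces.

XOR is its own inverse, so applying the key byte-wise gives the result directly.
byte 0: db ^ b0 = 6b
byte 1: cd ^ a8 = 65
byte 2: 3f ^ 4d = 72
byte 3: 55 ^ 3b = 6e
byte 4: 7d ^ 18 = 65
byte 5: dd ^ b1 = 6c
byte 6: 10 ^ 30 = 20
byte 7: 48 ^ 00 = 48
byte 8: ca ^ 9e = 54
byte 9: bc ^ e8 = 54
byte 10: 60 ^ 30 = 50
byte 11: 77 ^ 58 = 2f
byte 12: 79 ^ 48 = 31
byte 13: 66 ^ 46 = 20

01101011 01100101 01110010 01101110 01100101 01101100 00100000 01001000 01010100 01010100 01010000 00101111 00110001 00100000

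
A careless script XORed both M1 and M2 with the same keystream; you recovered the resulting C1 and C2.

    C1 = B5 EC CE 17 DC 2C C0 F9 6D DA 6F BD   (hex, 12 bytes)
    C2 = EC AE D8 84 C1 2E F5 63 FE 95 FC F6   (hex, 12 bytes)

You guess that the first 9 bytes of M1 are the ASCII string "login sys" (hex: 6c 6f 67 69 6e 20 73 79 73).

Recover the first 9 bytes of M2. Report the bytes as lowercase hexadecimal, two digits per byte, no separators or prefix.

352d71fa732246e3e0

First, C1 ⊕ C2 = (M1 ⊕ K) ⊕ (M2 ⊕ K) = M1 ⊕ M2, so the key drops out. Then M2 = (M1 ⊕ M2) ⊕ M1 over the first 9 bytes.
byte 0: (b5 ^ ec) ^ 6c = 59 ^ 6c = 35
byte 1: (ec ^ ae) ^ 6f = 42 ^ 6f = 2d
byte 2: (ce ^ d8) ^ 67 = 16 ^ 67 = 71
byte 3: (17 ^ 84) ^ 69 = 93 ^ 69 = fa
byte 4: (dc ^ c1) ^ 6e = 1d ^ 6e = 73
byte 5: (2c ^ 2e) ^ 20 = 02 ^ 20 = 22
byte 6: (c0 ^ f5) ^ 73 = 35 ^ 73 = 46
byte 7: (f9 ^ 63) ^ 79 = 9a ^ 79 = e3
byte 8: (6d ^ fe) ^ 73 = 93 ^ 73 = e0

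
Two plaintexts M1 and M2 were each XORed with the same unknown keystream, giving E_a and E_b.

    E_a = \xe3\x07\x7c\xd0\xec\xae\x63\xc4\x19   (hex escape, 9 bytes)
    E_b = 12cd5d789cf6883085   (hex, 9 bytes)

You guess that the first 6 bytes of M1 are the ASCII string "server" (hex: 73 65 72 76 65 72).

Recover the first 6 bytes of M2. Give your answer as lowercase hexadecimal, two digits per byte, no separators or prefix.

First, E_a ⊕ E_b = (M1 ⊕ K) ⊕ (M2 ⊕ K) = M1 ⊕ M2, so the key drops out. Then M2 = (M1 ⊕ M2) ⊕ M1 over the first 6 bytes.
byte 0: (e3 ⊕ 12) ⊕ 73 = f1 ⊕ 73 = 82
byte 1: (07 ⊕ cd) ⊕ 65 = ca ⊕ 65 = af
byte 2: (7c ⊕ 5d) ⊕ 72 = 21 ⊕ 72 = 53
byte 3: (d0 ⊕ 78) ⊕ 76 = a8 ⊕ 76 = de
byte 4: (ec ⊕ 9c) ⊕ 65 = 70 ⊕ 65 = 15
byte 5: (ae ⊕ f6) ⊕ 72 = 58 ⊕ 72 = 2a

82af53de152a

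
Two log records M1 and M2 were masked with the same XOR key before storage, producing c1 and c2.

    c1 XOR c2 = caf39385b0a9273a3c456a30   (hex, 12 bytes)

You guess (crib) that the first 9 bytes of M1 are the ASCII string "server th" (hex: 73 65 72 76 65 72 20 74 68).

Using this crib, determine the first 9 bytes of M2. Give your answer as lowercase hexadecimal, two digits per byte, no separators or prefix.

Since c1 ⊕ c2 = M1 ⊕ M2, XORing with the guessed M1 bytes yields the corresponding M2 bytes: M2 = (c1 ⊕ c2) ⊕ M1.
ca ^ 73 = b9
f3 ^ 65 = 96
93 ^ 72 = e1
85 ^ 76 = f3
b0 ^ 65 = d5
a9 ^ 72 = db
27 ^ 20 = 07
3a ^ 74 = 4e
3c ^ 68 = 54

b996e1f3d5db074e54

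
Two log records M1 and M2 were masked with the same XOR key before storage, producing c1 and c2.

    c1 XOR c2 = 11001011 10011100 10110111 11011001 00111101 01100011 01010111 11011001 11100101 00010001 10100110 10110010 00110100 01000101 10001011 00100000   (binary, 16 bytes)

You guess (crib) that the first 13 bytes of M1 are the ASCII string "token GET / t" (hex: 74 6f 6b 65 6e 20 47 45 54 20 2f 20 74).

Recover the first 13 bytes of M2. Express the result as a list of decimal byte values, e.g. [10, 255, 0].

Since c1 ⊕ c2 = M1 ⊕ M2, XORing with the guessed M1 bytes yields the corresponding M2 bytes: M2 = (c1 ⊕ c2) ⊕ M1.
byte 0: 11001011 ^ 01110100 = 10111111
byte 1: 10011100 ^ 01101111 = 11110011
byte 2: 10110111 ^ 01101011 = 11011100
byte 3: 11011001 ^ 01100101 = 10111100
byte 4: 00111101 ^ 01101110 = 01010011
byte 5: 01100011 ^ 00100000 = 01000011
byte 6: 01010111 ^ 01000111 = 00010000
byte 7: 11011001 ^ 01000101 = 10011100
byte 8: 11100101 ^ 01010100 = 10110001
byte 9: 00010001 ^ 00100000 = 00110001
byte 10: 10100110 ^ 00101111 = 10001001
byte 11: 10110010 ^ 00100000 = 10010010
byte 12: 00110100 ^ 01110100 = 01000000

[191, 243, 220, 188, 83, 67, 16, 156, 177, 49, 137, 146, 64]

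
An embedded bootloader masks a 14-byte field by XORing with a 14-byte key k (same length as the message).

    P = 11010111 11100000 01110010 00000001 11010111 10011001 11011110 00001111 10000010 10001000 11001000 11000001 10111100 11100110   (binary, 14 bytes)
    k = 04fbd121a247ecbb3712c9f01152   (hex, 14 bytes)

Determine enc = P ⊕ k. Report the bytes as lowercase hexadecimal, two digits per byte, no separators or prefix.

d31ba32075de32b4b59a0131adb4

d7 ⊕ 04 = d3
e0 ⊕ fb = 1b
72 ⊕ d1 = a3
01 ⊕ 21 = 20
d7 ⊕ a2 = 75
99 ⊕ 47 = de
de ⊕ ec = 32
0f ⊕ bb = b4
82 ⊕ 37 = b5
88 ⊕ 12 = 9a
c8 ⊕ c9 = 01
c1 ⊕ f0 = 31
bc ⊕ 11 = ad
e6 ⊕ 52 = b4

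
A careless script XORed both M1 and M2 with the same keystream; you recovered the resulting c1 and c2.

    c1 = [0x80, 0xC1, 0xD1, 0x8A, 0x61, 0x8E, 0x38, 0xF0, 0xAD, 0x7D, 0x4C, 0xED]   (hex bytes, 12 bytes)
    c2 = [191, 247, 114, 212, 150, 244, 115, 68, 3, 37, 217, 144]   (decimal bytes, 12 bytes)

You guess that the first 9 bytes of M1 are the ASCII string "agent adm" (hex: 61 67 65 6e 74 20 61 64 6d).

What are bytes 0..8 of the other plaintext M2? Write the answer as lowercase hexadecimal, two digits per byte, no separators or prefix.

First, c1 ⊕ c2 = (M1 ⊕ K) ⊕ (M2 ⊕ K) = M1 ⊕ M2, so the key drops out. Then M2 = (M1 ⊕ M2) ⊕ M1 over the first 9 bytes.
byte 0: (80 xor bf) xor 61 = 3f xor 61 = 5e
byte 1: (c1 xor f7) xor 67 = 36 xor 67 = 51
byte 2: (d1 xor 72) xor 65 = a3 xor 65 = c6
byte 3: (8a xor d4) xor 6e = 5e xor 6e = 30
byte 4: (61 xor 96) xor 74 = f7 xor 74 = 83
byte 5: (8e xor f4) xor 20 = 7a xor 20 = 5a
byte 6: (38 xor 73) xor 61 = 4b xor 61 = 2a
byte 7: (f0 xor 44) xor 64 = b4 xor 64 = d0
byte 8: (ad xor 03) xor 6d = ae xor 6d = c3

5e51c630835a2ad0c3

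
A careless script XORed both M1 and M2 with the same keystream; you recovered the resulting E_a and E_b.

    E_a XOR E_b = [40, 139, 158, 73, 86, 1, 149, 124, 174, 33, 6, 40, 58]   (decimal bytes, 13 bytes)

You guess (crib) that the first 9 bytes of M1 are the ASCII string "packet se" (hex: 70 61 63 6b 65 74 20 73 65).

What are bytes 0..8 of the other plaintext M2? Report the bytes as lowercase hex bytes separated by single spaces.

Since E_a ⊕ E_b = M1 ⊕ M2, XORing with the guessed M1 bytes yields the corresponding M2 bytes: M2 = (E_a ⊕ E_b) ⊕ M1.
 40 ^ 112 =  88
139 ^  97 = 234
158 ^  99 = 253
 73 ^ 107 =  34
 86 ^ 101 =  51
  1 ^ 116 = 117
149 ^  32 = 181
124 ^ 115 =  15
174 ^ 101 = 203

58 ea fd 22 33 75 b5 0f cb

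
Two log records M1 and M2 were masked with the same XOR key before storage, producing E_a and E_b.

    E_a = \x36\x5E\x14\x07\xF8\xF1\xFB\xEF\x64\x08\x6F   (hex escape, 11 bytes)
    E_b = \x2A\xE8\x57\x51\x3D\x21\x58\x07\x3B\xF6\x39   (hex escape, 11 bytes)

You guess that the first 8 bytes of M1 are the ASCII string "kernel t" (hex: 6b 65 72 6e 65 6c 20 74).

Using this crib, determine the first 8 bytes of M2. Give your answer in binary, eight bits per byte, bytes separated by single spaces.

01110111 11010011 00110001 00111000 10100000 10111100 10000011 10011100

First, E_a ⊕ E_b = (M1 ⊕ K) ⊕ (M2 ⊕ K) = M1 ⊕ M2, so the key drops out. Then M2 = (M1 ⊕ M2) ⊕ M1 over the first 8 bytes.
byte 0: (36 xor 2a) xor 6b = 1c xor 6b = 77
byte 1: (5e xor e8) xor 65 = b6 xor 65 = d3
byte 2: (14 xor 57) xor 72 = 43 xor 72 = 31
byte 3: (07 xor 51) xor 6e = 56 xor 6e = 38
byte 4: (f8 xor 3d) xor 65 = c5 xor 65 = a0
byte 5: (f1 xor 21) xor 6c = d0 xor 6c = bc
byte 6: (fb xor 58) xor 20 = a3 xor 20 = 83
byte 7: (ef xor 07) xor 74 = e8 xor 74 = 9c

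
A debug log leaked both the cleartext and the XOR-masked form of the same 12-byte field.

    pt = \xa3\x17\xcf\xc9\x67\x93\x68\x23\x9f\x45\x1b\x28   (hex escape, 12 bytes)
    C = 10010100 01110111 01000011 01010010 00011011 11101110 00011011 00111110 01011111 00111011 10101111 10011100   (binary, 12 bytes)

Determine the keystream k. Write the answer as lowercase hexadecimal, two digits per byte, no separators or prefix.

37608c9b7c7d731dc07eb4b4

Since C = pt ⊕ k, XORing both sides with pt gives k = pt ⊕ C.
a3 ^ 94 = 37
17 ^ 77 = 60
cf ^ 43 = 8c
c9 ^ 52 = 9b
67 ^ 1b = 7c
93 ^ ee = 7d
68 ^ 1b = 73
23 ^ 3e = 1d
9f ^ 5f = c0
45 ^ 3b = 7e
1b ^ af = b4
28 ^ 9c = b4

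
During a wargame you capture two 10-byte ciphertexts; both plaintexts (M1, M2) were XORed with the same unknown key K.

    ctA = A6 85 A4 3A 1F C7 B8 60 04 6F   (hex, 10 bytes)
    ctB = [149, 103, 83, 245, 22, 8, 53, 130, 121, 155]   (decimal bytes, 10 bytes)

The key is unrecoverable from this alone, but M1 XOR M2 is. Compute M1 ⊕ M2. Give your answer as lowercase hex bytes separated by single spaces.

ctA ⊕ ctB = (M1 ⊕ K) ⊕ (M2 ⊕ K) = M1 ⊕ M2 — the shared key cancels under XOR.
166 XOR 149 =  51
133 XOR 103 = 226
164 XOR  83 = 247
 58 XOR 245 = 207
 31 XOR  22 =   9
199 XOR   8 = 207
184 XOR  53 = 141
 96 XOR 130 = 226
  4 XOR 121 = 125
111 XOR 155 = 244

33 e2 f7 cf 09 cf 8d e2 7d f4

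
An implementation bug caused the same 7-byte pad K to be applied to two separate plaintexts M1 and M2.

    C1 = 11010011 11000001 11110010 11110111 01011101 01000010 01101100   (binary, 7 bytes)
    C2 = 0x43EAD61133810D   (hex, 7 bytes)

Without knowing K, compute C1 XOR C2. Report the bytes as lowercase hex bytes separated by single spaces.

90 2b 24 e6 6e c3 61

C1 ⊕ C2 = (M1 ⊕ K) ⊕ (M2 ⊕ K) = M1 ⊕ M2 — the shared key cancels under XOR.
d3 XOR 43 = 90
c1 XOR ea = 2b
f2 XOR d6 = 24
f7 XOR 11 = e6
5d XOR 33 = 6e
42 XOR 81 = c3
6c XOR 0d = 61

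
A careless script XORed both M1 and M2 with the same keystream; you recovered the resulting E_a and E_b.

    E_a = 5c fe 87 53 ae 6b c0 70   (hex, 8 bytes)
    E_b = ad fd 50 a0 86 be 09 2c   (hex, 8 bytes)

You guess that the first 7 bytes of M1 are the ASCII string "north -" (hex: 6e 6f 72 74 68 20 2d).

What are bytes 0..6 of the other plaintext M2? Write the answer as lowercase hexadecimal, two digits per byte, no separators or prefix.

9f6ca58740f5e4

First, E_a ⊕ E_b = (M1 ⊕ K) ⊕ (M2 ⊕ K) = M1 ⊕ M2, so the key drops out. Then M2 = (M1 ⊕ M2) ⊕ M1 over the first 7 bytes.
byte 0: (5c XOR ad) XOR 6e = f1 XOR 6e = 9f
byte 1: (fe XOR fd) XOR 6f = 03 XOR 6f = 6c
byte 2: (87 XOR 50) XOR 72 = d7 XOR 72 = a5
byte 3: (53 XOR a0) XOR 74 = f3 XOR 74 = 87
byte 4: (ae XOR 86) XOR 68 = 28 XOR 68 = 40
byte 5: (6b XOR be) XOR 20 = d5 XOR 20 = f5
byte 6: (c0 XOR 09) XOR 2d = c9 XOR 2d = e4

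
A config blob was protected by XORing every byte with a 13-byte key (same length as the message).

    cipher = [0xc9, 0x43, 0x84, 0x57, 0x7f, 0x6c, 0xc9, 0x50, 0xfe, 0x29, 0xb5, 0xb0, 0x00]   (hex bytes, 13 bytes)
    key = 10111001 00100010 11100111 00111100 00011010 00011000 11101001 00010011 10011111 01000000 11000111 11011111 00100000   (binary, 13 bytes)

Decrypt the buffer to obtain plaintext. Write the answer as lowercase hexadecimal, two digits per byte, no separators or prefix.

7061636b657420436169726f20

XOR is its own inverse, so applying the key byte-wise gives the result directly.
c9 ⊕ b9 = 70
43 ⊕ 22 = 61
84 ⊕ e7 = 63
57 ⊕ 3c = 6b
7f ⊕ 1a = 65
6c ⊕ 18 = 74
c9 ⊕ e9 = 20
50 ⊕ 13 = 43
fe ⊕ 9f = 61
29 ⊕ 40 = 69
b5 ⊕ c7 = 72
b0 ⊕ df = 6f
00 ⊕ 20 = 20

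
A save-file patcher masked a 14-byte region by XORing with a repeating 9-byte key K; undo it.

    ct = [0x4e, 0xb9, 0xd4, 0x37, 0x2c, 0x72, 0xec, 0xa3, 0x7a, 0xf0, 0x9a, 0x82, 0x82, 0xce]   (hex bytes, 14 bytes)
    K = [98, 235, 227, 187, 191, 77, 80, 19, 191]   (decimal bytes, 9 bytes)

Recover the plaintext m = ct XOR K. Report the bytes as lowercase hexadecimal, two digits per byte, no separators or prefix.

The 9-byte key repeats, so the effective keystream is 62 eb e3 bb bf 4d 50 13 bf 62 eb e3 bb bf.
byte 0:  78 XOR  98 =  44
byte 1: 185 XOR 235 =  82
byte 2: 212 XOR 227 =  55
byte 3:  55 XOR 187 = 140
byte 4:  44 XOR 191 = 147
byte 5: 114 XOR  77 =  63
byte 6: 236 XOR  80 = 188
byte 7: 163 XOR  19 = 176
byte 8: 122 XOR 191 = 197
byte 9: 240 XOR  98 = 146
byte 10: 154 XOR 235 = 113
byte 11: 130 XOR 227 =  97
byte 12: 130 XOR 187 =  57
byte 13: 206 XOR 191 = 113

2c52378c933fbcb0c59271613971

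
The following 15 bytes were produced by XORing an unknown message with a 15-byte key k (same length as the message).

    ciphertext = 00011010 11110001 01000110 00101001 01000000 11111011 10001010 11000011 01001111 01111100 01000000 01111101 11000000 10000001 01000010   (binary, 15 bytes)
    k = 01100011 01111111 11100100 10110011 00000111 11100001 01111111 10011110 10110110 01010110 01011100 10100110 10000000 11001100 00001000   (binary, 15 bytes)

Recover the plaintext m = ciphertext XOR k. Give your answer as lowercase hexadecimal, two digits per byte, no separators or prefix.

798ea29a471af55df92a1cdb404d4a

XOR is its own inverse, so applying the key byte-wise gives the result directly.
00011010 XOR 01100011 = 01111001
11110001 XOR 01111111 = 10001110
01000110 XOR 11100100 = 10100010
00101001 XOR 10110011 = 10011010
01000000 XOR 00000111 = 01000111
11111011 XOR 11100001 = 00011010
10001010 XOR 01111111 = 11110101
11000011 XOR 10011110 = 01011101
01001111 XOR 10110110 = 11111001
01111100 XOR 01010110 = 00101010
01000000 XOR 01011100 = 00011100
01111101 XOR 10100110 = 11011011
11000000 XOR 10000000 = 01000000
10000001 XOR 11001100 = 01001101
01000010 XOR 00001000 = 01001010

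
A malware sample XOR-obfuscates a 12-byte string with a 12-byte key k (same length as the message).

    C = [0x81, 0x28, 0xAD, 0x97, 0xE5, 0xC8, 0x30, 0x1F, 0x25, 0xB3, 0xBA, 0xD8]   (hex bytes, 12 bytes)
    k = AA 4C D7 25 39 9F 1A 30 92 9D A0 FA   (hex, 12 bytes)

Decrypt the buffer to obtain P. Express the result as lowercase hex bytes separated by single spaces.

10000001 XOR 10101010 = 00101011
00101000 XOR 01001100 = 01100100
10101101 XOR 11010111 = 01111010
10010111 XOR 00100101 = 10110010
11100101 XOR 00111001 = 11011100
11001000 XOR 10011111 = 01010111
00110000 XOR 00011010 = 00101010
00011111 XOR 00110000 = 00101111
00100101 XOR 10010010 = 10110111
10110011 XOR 10011101 = 00101110
10111010 XOR 10100000 = 00011010
11011000 XOR 11111010 = 00100010

2b 64 7a b2 dc 57 2a 2f b7 2e 1a 22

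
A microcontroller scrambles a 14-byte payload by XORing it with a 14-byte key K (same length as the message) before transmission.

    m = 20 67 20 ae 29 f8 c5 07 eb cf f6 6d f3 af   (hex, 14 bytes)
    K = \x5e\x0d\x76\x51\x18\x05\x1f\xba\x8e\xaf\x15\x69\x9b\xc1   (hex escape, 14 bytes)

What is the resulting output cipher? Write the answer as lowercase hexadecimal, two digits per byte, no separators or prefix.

20 ⊕ 5e = 7e
67 ⊕ 0d = 6a
20 ⊕ 76 = 56
ae ⊕ 51 = ff
29 ⊕ 18 = 31
f8 ⊕ 05 = fd
c5 ⊕ 1f = da
07 ⊕ ba = bd
eb ⊕ 8e = 65
cf ⊕ af = 60
f6 ⊕ 15 = e3
6d ⊕ 69 = 04
f3 ⊕ 9b = 68
af ⊕ c1 = 6e

7e6a56ff31fddabd6560e304686e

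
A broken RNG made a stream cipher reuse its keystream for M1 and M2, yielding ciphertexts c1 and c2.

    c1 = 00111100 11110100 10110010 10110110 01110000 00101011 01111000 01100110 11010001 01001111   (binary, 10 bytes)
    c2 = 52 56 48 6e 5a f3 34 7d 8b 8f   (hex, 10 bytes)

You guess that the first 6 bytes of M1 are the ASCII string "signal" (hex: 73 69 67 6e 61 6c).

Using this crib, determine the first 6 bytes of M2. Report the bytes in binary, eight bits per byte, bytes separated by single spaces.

00011101 11001011 10011101 10110110 01001011 10110100

First, c1 ⊕ c2 = (M1 ⊕ K) ⊕ (M2 ⊕ K) = M1 ⊕ M2, so the key drops out. Then M2 = (M1 ⊕ M2) ⊕ M1 over the first 6 bytes.
byte 0: (3c ^ 52) ^ 73 = 6e ^ 73 = 1d
byte 1: (f4 ^ 56) ^ 69 = a2 ^ 69 = cb
byte 2: (b2 ^ 48) ^ 67 = fa ^ 67 = 9d
byte 3: (b6 ^ 6e) ^ 6e = d8 ^ 6e = b6
byte 4: (70 ^ 5a) ^ 61 = 2a ^ 61 = 4b
byte 5: (2b ^ f3) ^ 6c = d8 ^ 6c = b4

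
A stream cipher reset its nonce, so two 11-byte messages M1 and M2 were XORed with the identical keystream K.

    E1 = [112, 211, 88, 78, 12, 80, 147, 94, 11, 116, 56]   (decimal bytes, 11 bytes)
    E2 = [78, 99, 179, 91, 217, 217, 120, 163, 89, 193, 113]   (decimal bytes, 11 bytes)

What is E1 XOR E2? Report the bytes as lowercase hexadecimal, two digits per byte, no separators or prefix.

E1 ⊕ E2 = (M1 ⊕ K) ⊕ (M2 ⊕ K) = M1 ⊕ M2 — the shared key cancels under XOR.
112 ^  78 =  62
211 ^  99 = 176
 88 ^ 179 = 235
 78 ^  91 =  21
 12 ^ 217 = 213
 80 ^ 217 = 137
147 ^ 120 = 235
 94 ^ 163 = 253
 11 ^  89 =  82
116 ^ 193 = 181
 56 ^ 113 =  73

3eb0eb15d589ebfd52b549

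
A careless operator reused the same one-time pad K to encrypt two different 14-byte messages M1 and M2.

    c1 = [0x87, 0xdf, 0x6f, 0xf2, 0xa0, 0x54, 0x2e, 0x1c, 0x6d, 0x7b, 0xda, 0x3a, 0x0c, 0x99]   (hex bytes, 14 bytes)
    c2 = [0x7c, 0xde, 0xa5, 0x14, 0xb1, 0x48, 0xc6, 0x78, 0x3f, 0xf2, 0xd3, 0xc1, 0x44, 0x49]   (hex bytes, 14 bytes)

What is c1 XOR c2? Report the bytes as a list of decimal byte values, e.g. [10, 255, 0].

[251, 1, 202, 230, 17, 28, 232, 100, 82, 137, 9, 251, 72, 208]

c1 ⊕ c2 = (M1 ⊕ K) ⊕ (M2 ⊕ K) = M1 ⊕ M2 — the shared key cancels under XOR.
10000111 ⊕ 01111100 = 11111011
11011111 ⊕ 11011110 = 00000001
01101111 ⊕ 10100101 = 11001010
11110010 ⊕ 00010100 = 11100110
10100000 ⊕ 10110001 = 00010001
01010100 ⊕ 01001000 = 00011100
00101110 ⊕ 11000110 = 11101000
00011100 ⊕ 01111000 = 01100100
01101101 ⊕ 00111111 = 01010010
01111011 ⊕ 11110010 = 10001001
11011010 ⊕ 11010011 = 00001001
00111010 ⊕ 11000001 = 11111011
00001100 ⊕ 01000100 = 01001000
10011001 ⊕ 01001001 = 11010000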